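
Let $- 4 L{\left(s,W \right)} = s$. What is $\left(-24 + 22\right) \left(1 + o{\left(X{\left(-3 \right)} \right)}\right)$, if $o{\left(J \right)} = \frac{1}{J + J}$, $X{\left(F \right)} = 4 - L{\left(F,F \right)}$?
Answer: $- \frac{30}{13} \approx -2.3077$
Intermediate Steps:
$L{\left(s,W \right)} = - \frac{s}{4}$
$X{\left(F \right)} = 4 + \frac{F}{4}$ ($X{\left(F \right)} = 4 - - \frac{F}{4} = 4 + \frac{F}{4}$)
$o{\left(J \right)} = \frac{1}{2 J}$
$\left(-24 + 22\right) \left(1 + o{\left(X{\left(-3 \right)} \right)}\right) = \left(-24 + 22\right) \left(1 + \frac{1}{2 \left(4 + \frac{1}{4} \left(-3\right)\right)}\right) = - 2 \left(1 + \frac{1}{2 \left(4 - \frac{3}{4}\right)}\right) = - 2 \left(1 + \frac{1}{2 \cdot \frac{13}{4}}\right) = - 2 \left(1 + \frac{1}{2} \cdot \frac{4}{13}\right) = - 2 \left(1 + \frac{2}{13}\right) = \left(-2\right) \frac{15}{13} = - \frac{30}{13}$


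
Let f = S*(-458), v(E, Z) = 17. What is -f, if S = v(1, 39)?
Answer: 7786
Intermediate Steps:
S = 17
f = -7786 (f = 17*(-458) = -7786)
-f = -1*(-7786) = 7786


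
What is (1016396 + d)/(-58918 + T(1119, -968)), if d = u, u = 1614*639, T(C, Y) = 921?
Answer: -2047742/57997 ≈ -35.308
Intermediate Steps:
u = 1031346
d = 1031346
(1016396 + d)/(-58918 + T(1119, -968)) = (1016396 + 1031346)/(-58918 + 921) = 2047742/(-57997) = 2047742*(-1/57997) = -2047742/57997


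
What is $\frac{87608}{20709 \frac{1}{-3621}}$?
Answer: $- \frac{105742856}{6903} \approx -15318.0$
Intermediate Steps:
$\frac{87608}{20709 \frac{1}{-3621}} = \frac{87608}{20709 \left(- \frac{1}{3621}\right)} = \frac{87608}{- \frac{6903}{1207}} = 87608 \left(- \frac{1207}{6903}\right) = - \frac{105742856}{6903}$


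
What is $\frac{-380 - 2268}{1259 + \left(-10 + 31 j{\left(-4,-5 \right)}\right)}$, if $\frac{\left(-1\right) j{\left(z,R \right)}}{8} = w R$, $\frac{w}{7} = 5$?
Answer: $- \frac{2648}{44649} \approx -0.059307$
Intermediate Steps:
$w = 35$ ($w = 7 \cdot 5 = 35$)
$j{\left(z,R \right)} = - 280 R$ ($j{\left(z,R \right)} = - 8 \cdot 35 R = - 280 R$)
$\frac{-380 - 2268}{1259 + \left(-10 + 31 j{\left(-4,-5 \right)}\right)} = \frac{-380 - 2268}{1259 - \left(10 - 31 \left(\left(-280\right) \left(-5\right)\right)\right)} = - \frac{2648}{1259 + \left(-10 + 31 \cdot 1400\right)} = - \frac{2648}{1259 + \left(-10 + 43400\right)} = - \frac{2648}{1259 + 43390} = - \frac{2648}{44649}$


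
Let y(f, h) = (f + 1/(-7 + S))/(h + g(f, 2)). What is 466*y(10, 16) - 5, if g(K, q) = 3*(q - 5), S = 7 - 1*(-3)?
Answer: 14341/21 ≈ 682.90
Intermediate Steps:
S = 10 (S = 7 + 3 = 10)
g(K, q) = -15 + 3*q (g(K, q) = 3*(-5 + q) = -15 + 3*q)
y(f, h) = (⅓ + f)/(-9 + h) (y(f, h) = (f + 1/(-7 + 10))/(h + (-15 + 3*2)) = (f + 1/3)/(h + (-15 + 6)) = (f + ⅓)/(h - 9) = (⅓ + f)/(-9 + h))
466*y(10, 16) - 5 = 466*((⅓ + 10)/(-9 + 16)) - 5 = 466*((31/3)/7) - 5 = 466*((⅐)*(31/3)) - 5 = 466*(31/21) - 5 = 14446/21 - 5 = 14341/21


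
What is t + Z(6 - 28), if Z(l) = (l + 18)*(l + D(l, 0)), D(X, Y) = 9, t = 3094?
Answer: 3146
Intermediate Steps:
Z(l) = (9 + l)*(18 + l) (Z(l) = (l + 18)*(l + 9) = (18 + l)*(9 + l) = (9 + l)*(18 + l))
t + Z(6 - 28) = 3094 + (162 + (6 - 28)² + 27*(6 - 28)) = 3094 + (162 + (-22)² + 27*(-22)) = 3094 + (162 + 484 - 594) = 3094 + 52 = 3146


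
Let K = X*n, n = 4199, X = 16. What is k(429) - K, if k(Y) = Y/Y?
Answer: -67183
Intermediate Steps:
k(Y) = 1
K = 67184 (K = 16*4199 = 67184)
k(429) - K = 1 - 1*67184 = 1 - 67184 = -67183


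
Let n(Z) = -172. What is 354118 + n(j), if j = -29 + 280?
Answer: 353946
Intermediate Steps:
j = 251
354118 + n(j) = 354118 - 172 = 353946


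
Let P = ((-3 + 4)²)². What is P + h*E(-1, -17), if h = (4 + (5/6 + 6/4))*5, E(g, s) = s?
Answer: -1612/3 ≈ -537.33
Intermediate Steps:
P = 1 (P = (1²)² = 1² = 1)
h = 95/3 (h = (4 + (5*(⅙) + 6*(¼)))*5 = (4 + (⅚ + 3/2))*5 = (4 + 7/3)*5 = (19/3)*5 = 95/3 ≈ 31.667)
P + h*E(-1, -17) = 1 + (95/3)*(-17) = 1 - 1615/3 = -1612/3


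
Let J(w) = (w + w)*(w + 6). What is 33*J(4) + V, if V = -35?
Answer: 2605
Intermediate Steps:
J(w) = 2*w*(6 + w) (J(w) = (2*w)*(6 + w) = 2*w*(6 + w))
33*J(4) + V = 33*(2*4*(6 + 4)) - 35 = 33*(2*4*10) - 35 = 33*80 - 35 = 2640 - 35 = 2605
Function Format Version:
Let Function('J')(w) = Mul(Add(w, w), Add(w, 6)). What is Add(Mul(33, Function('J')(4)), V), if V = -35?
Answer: 2605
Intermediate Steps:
Function('J')(w) = Mul(2, w, Add(6, w)) (Function('J')(w) = Mul(Mul(2, w), Add(6, w)) = Mul(2, w, Add(6, w)))
Add(Mul(33, Function('J')(4)), V) = Add(Mul(33, Mul(2, 4, Add(6, 4))), -35) = Add(Mul(33, Mul(2, 4, 10)), -35) = Add(Mul(33, 80), -35) = Add(2640, -35) = 2605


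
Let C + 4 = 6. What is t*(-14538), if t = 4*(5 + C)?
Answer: -407064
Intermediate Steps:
C = 2 (C = -4 + 6 = 2)
t = 28 (t = 4*(5 + 2) = 4*7 = 28)
t*(-14538) = 28*(-14538) = -407064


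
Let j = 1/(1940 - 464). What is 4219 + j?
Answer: 6227245/1476 ≈ 4219.0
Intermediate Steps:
j = 1/1476 ≈ 0.00067751
4219 + j = 4219 + 1/1476 = 6227245/1476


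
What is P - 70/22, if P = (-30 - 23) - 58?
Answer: -1256/11 ≈ -114.18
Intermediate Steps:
P = -111 (P = -53 - 58 = -111)
P - 70/22 = -111 - 70/22 = -111 - 1*35/11 = -111 - 35/11 = -1256/11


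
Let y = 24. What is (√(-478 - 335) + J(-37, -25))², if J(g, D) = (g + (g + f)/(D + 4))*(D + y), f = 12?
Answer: 206971/441 + 1504*I*√813/21 ≈ 469.32 + 2042.1*I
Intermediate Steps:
J(g, D) = (24 + D)*(g + (12 + g)/(4 + D)) (J(g, D) = (g + (g + 12)/(D + 4))*(D + 24) = (g + (12 + g)/(4 + D))*(24 + D) = (24 + D)*(g + (12 + g)/(4 + D)))
(√(-478 - 335) + J(-37, -25))² = (√(-478 - 335) + (288 + 12*(-25) + 120*(-37) - 37*(-25)² + 29*(-25)*(-37))/(4 - 25))² = (√(-813) + (288 - 300 - 4440 - 37*625 + 26825)/(-21))² = (I*√813 - (288 - 300 - 4440 - 23125 + 26825)/21)² = (I*√813 - 1/21*(-752))² = (I*√813 + 752/21)² = (752/21 + I*√813)²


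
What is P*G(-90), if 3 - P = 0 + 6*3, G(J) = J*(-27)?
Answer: -36450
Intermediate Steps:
G(J) = -27*J
P = -15 (P = 3 - (0 + 6*3) = 3 - (0 + 18) = 3 - 1*18 = 3 - 18 = -15)
P*G(-90) = -(-405)*(-90) = -15*2430 = -36450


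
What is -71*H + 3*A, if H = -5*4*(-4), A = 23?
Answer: -5611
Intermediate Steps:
H = 80 (H = -20*(-4) = 80)
-71*H + 3*A = -71*80 + 3*23 = -5680 + 69 = -5611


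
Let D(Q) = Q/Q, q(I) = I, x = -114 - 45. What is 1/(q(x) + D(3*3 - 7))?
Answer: -1/158 ≈ -0.0063291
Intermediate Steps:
x = -159
D(Q) = 1
1/(q(x) + D(3*3 - 7)) = 1/(-159 + 1) = 1/(-158) = -1/158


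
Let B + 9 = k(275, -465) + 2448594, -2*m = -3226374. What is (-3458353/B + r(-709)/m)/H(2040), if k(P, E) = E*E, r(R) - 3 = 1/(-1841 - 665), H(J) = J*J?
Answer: -388357751159911/1245345522735622392000 ≈ -3.1185e-7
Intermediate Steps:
m = 1613187 (m = -½*(-3226374) = 1613187)
H(J) = J²
r(R) = 7517/2506 (r(R) = 3 + 1/(-1841 - 665) = 3 + 1/(-2506) = 3 - 1/2506 = 7517/2506)
k(P, E) = E²
B = 2664810 (B = -9 + ((-465)² + 2448594) = -9 + (216225 + 2448594) = -9 + 2664819 = 2664810)
(-3458353/B + r(-709)/m)/H(2040) = (-3458353/2664810 + (7517/2506)/1613187)/(2040²) = (-3458353*1/2664810 + (7517/2506)*(1/1613187))/4161600 = (-3458353/2664810 + 7517/4042646622)*(1/4161600) = -388357751159911/299246809576995*1/4161600 = -388357751159911/1245345522735622392000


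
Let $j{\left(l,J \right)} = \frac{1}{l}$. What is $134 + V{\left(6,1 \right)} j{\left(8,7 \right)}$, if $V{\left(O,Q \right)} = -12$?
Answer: $\frac{265}{2} \approx 132.5$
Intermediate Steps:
$134 + V{\left(6,1 \right)} j{\left(8,7 \right)} = 134 - \frac{12}{8} = 134 - \frac{3}{2} = \frac{265}{2}$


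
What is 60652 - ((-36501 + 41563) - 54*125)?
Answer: 62340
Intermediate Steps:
60652 - ((-36501 + 41563) - 54*125) = 60652 - (5062 - 6750) = 60652 - 1*(-1688) = 60652 + 1688 = 62340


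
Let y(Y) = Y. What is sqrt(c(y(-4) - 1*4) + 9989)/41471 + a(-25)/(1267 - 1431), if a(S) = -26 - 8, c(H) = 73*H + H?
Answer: 17/82 + sqrt(9397)/41471 ≈ 0.20965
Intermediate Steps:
c(H) = 74*H
a(S) = -34
sqrt(c(y(-4) - 1*4) + 9989)/41471 + a(-25)/(1267 - 1431) = sqrt(74*(-4 - 1*4) + 9989)/41471 - 34/(1267 - 1431) = sqrt(74*(-4 - 4) + 9989)*(1/41471) - 34/(-164) = sqrt(74*(-8) + 9989)*(1/41471) - 34*(-1/164) = sqrt(-592 + 9989)*(1/41471) + 17/82 = sqrt(9397)*(1/41471) + 17/82 = sqrt(9397)/41471 + 17/82 = 17/82 + sqrt(9397)/41471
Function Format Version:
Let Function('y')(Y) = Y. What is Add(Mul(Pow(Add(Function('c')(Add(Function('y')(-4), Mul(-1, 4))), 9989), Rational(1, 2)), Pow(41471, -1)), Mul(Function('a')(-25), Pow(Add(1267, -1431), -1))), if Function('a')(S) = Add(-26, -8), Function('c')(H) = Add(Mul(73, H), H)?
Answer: Add(Rational(17, 82), Mul(Rational(1, 41471), Pow(9397, Rational(1, 2)))) ≈ 0.20965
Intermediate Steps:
Function('c')(H) = Mul(74, H)
Function('a')(S) = -34
Add(Mul(Pow(Add(Function('c')(Add(Function('y')(-4), Mul(-1, 4))), 9989), Rational(1, 2)), Pow(41471, -1)), Mul(Function('a')(-25), Pow(Add(1267, -1431), -1))) = Add(Mul(Pow(Add(Mul(74, Add(-4, Mul(-1, 4))), 9989), Rational(1, 2)), Pow(41471, -1)), Mul(-34, Pow(Add(1267, -1431), -1))) = Add(Mul(Pow(Add(Mul(74, Add(-4, -4)), 9989), Rational(1, 2)), Rational(1, 41471)), Mul(-34, Pow(-164, -1))) = Add(Mul(Pow(Add(Mul(74, -8), 9989), Rational(1, 2)), Rational(1, 41471)), Mul(-34, Rational(-1, 164))) = Add(Mul(Pow(Add(-592, 9989), Rational(1, 2)), Rational(1, 41471)), Rational(17, 82)) = Add(Mul(Pow(9397, Rational(1, 2)), Rational(1, 41471)), Rational(17, 82)) = Add(Mul(Rational(1, 41471), Pow(9397, Rational(1, 2))), Rational(17, 82)) = Add(Rational(17, 82), Mul(Rational(1, 41471), Pow(9397, Rational(1, 2))))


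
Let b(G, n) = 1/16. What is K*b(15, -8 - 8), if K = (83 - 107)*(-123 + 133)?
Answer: -15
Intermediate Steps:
K = -240 (K = -24*10 = -240)
b(G, n) = 1/16
K*b(15, -8 - 8) = -240*1/16 = -15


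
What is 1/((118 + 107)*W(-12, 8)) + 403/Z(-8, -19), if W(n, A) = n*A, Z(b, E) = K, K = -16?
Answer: -544051/21600 ≈ -25.188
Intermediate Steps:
Z(b, E) = -16
W(n, A) = A*n
1/((118 + 107)*W(-12, 8)) + 403/Z(-8, -19) = 1/((118 + 107)*((8*(-12)))) + 403/(-16) = 1/(225*(-96)) + 403*(-1/16) = (1/225)*(-1/96) - 403/16 = -1/21600 - 403/16 = -544051/21600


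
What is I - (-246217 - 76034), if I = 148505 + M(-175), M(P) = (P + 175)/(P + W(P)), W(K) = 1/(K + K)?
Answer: 470756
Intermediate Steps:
W(K) = 1/(2*K)
M(P) = (175 + P)/(P + 1/(2*P)) (M(P) = (P + 175)/(P + 1/(2*P)) = (175 + P)/(P + 1/(2*P)))
I = 148505 (I = 148505 + 2*(-175)*(175 - 175)/(1 + 2*(-175)²) = 148505 + 2*(-175)*0/(1 + 2*30625) = 148505 + 2*(-175)*0/(1 + 61250) = 148505 + 2*(-175)*0/61251 = 148505 + 2*(-175)*(1/61251)*0 = 148505 + 0 = 148505)
I - (-246217 - 76034) = 148505 - (-246217 - 76034) = 148505 - 1*(-322251) = 148505 + 322251 = 470756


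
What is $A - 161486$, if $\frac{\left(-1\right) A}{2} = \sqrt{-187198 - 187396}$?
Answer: $-161486 - 2 i \sqrt{374594} \approx -1.6149 \cdot 10^{5} - 1224.1 i$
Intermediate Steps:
$A = - 2 i \sqrt{374594}$ ($A = - 2 \sqrt{-187198 - 187396} = - 2 \sqrt{-374594} = - 2 i \sqrt{374594} \approx - 1224.1 i$)
$A - 161486 = - 2 i \sqrt{374594} - 161486 = -161486 - 2 i \sqrt{374594}$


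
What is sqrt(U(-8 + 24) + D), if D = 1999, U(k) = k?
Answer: sqrt(2015) ≈ 44.889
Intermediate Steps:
sqrt(U(-8 + 24) + D) = sqrt((-8 + 24) + 1999) = sqrt(16 + 1999) = sqrt(2015)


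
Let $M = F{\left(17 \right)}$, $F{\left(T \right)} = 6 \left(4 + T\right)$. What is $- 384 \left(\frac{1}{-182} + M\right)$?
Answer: $- \frac{4402752}{91} \approx -48382.0$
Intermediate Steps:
$F{\left(T \right)} = 24 + 6 T$
$M = 126$ ($M = 24 + 6 \cdot 17 = 24 + 102 = 126$)
$- 384 \left(\frac{1}{-182} + M\right) = - 384 \left(\frac{1}{-182} + 126\right) = - 384 \left(- \frac{1}{182} + 126\right) = \left(-384\right) \frac{22931}{182} = - \frac{4402752}{91}$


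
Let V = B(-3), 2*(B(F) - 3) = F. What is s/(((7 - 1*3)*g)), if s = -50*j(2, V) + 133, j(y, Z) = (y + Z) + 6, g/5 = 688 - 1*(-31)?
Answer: -171/7190 ≈ -0.023783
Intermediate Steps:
B(F) = 3 + F/2
g = 3595 (g = 5*(688 - 1*(-31)) = 5*(688 + 31) = 5*719 = 3595)
V = 3/2 (V = 3 + (½)*(-3) = 3 - 3/2 = 3/2 ≈ 1.5000)
j(y, Z) = 6 + Z + y (j(y, Z) = (Z + y) + 6 = 6 + Z + y)
s = -342 (s = -50*(6 + 3/2 + 2) + 133 = -50*19/2 + 133 = -475 + 133 = -342)
s/(((7 - 1*3)*g)) = -342*1/(3595*(7 - 1*3)) = -342*1/(3595*(7 - 3)) = -342/(4*3595) = -342/14380 = -342*1/14380 = -171/7190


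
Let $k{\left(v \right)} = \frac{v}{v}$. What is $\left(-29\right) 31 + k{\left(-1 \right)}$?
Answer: $-898$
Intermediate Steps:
$k{\left(v \right)} = 1$
$\left(-29\right) 31 + k{\left(-1 \right)} = \left(-29\right) 31 + 1 = -899 + 1 = -898$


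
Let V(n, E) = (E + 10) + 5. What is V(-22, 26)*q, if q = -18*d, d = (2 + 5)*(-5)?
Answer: 25830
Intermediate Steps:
V(n, E) = 15 + E (V(n, E) = (10 + E) + 5 = 15 + E)
d = -35 (d = 7*(-5) = -35)
q = 630 (q = -18*(-35) = 630)
V(-22, 26)*q = (15 + 26)*630 = 41*630 = 25830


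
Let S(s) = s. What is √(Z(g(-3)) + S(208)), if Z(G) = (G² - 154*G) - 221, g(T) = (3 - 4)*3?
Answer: √458 ≈ 21.401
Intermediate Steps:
g(T) = -3 (g(T) = -1*3 = -3)
Z(G) = -221 + G² - 154*G
√(Z(g(-3)) + S(208)) = √((-221 + (-3)² - 154*(-3)) + 208) = √((-221 + 9 + 462) + 208) = √(250 + 208) = √458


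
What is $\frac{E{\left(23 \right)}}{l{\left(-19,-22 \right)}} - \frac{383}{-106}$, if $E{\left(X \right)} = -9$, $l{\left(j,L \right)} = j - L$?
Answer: $\frac{65}{106} \approx 0.61321$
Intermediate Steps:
$\frac{E{\left(23 \right)}}{l{\left(-19,-22 \right)}} - \frac{383}{-106} = - \frac{9}{-19 - -22} - \frac{383}{-106} = - \frac{9}{-19 + 22} - - \frac{383}{106} = - \frac{9}{3} + \frac{383}{106} = \left(-9\right) \frac{1}{3} + \frac{383}{106} = -3 + \frac{383}{106} = \frac{65}{106}$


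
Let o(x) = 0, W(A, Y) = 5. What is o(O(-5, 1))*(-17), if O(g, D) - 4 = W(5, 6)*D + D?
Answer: 0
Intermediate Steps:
O(g, D) = 4 + 6*D (O(g, D) = 4 + (5*D + D) = 4 + 6*D)
o(O(-5, 1))*(-17) = 0*(-17) = 0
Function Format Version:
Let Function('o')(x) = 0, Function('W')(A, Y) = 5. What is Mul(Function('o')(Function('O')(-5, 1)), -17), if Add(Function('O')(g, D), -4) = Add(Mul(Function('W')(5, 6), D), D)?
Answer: 0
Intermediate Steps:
Function('O')(g, D) = Add(4, Mul(6, D)) (Function('O')(g, D) = Add(4, Add(Mul(5, D), D)) = Add(4, Mul(6, D)))
Mul(Function('o')(Function('O')(-5, 1)), -17) = Mul(0, -17) = 0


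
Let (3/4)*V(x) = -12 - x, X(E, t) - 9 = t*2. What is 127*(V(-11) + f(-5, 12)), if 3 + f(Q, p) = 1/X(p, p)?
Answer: -18034/33 ≈ -546.48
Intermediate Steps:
X(E, t) = 9 + 2*t (X(E, t) = 9 + t*2 = 9 + 2*t)
V(x) = -16 - 4*x/3 (V(x) = 4*(-12 - x)/3 = -16 - 4*x/3)
f(Q, p) = -3 + 1/(9 + 2*p)
127*(V(-11) + f(-5, 12)) = 127*((-16 - 4/3*(-11)) + 2*(-13 - 3*12)/(9 + 2*12)) = 127*((-16 + 44/3) + 2*(-13 - 36)/(9 + 24)) = 127*(-4/3 + 2*(-49)/33) = 127*(-4/3 + 2*(1/33)*(-49)) = 127*(-4/3 - 98/33) = 127*(-142/33) = -18034/33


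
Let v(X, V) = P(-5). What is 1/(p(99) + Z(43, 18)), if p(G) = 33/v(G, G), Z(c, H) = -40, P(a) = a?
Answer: -5/233 ≈ -0.021459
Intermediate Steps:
v(X, V) = -5
p(G) = -33/5 (p(G) = 33/(-5) = 33*(-1/5) = -33/5)
1/(p(99) + Z(43, 18)) = 1/(-33/5 - 40) = 1/(-233/5) = -5/233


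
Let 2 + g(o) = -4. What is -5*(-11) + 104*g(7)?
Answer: -569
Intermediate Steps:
g(o) = -6 (g(o) = -2 - 4 = -6)
-5*(-11) + 104*g(7) = -5*(-11) + 104*(-6) = 55 - 624 = -569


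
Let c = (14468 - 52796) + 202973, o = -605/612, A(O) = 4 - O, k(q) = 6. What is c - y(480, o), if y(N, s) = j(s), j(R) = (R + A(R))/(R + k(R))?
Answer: 504963767/3067 ≈ 1.6464e+5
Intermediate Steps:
o = -605/612 (o = -605*1/612 = -605/612 ≈ -0.98856)
c = 164645 (c = -38328 + 202973 = 164645)
j(R) = 4/(6 + R) (j(R) = (R + (4 - R))/(R + 6) = 4/(6 + R))
y(N, s) = 4/(6 + s)
c - y(480, o) = 164645 - 4/(6 - 605/612) = 164645 - 4/3067/612 = 164645 - 4*612/3067 = 164645 - 1*2448/3067 = 164645 - 2448/3067 = 504963767/3067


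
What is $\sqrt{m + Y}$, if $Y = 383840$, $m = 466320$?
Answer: $4 \sqrt{53135} \approx 922.04$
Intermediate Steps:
$\sqrt{m + Y} = \sqrt{466320 + 383840} = \sqrt{850160} = 4 \sqrt{53135}$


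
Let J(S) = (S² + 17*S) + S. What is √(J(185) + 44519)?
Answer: √82074 ≈ 286.49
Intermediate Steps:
J(S) = S² + 18*S
√(J(185) + 44519) = √(185*(18 + 185) + 44519) = √(185*203 + 44519) = √(37555 + 44519) = √82074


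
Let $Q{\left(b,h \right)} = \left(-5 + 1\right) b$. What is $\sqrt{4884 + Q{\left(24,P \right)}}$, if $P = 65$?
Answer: $6 \sqrt{133} \approx 69.195$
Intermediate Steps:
$Q{\left(b,h \right)} = - 4 b$
$\sqrt{4884 + Q{\left(24,P \right)}} = \sqrt{4884 - 96} = \sqrt{4788} = 6 \sqrt{133}$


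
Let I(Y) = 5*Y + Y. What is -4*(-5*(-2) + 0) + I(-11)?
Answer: -106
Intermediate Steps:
I(Y) = 6*Y
-4*(-5*(-2) + 0) + I(-11) = -4*(-5*(-2) + 0) + 6*(-11) = -4*(10 + 0) - 66 = -4*10 - 66 = -40 - 66 = -106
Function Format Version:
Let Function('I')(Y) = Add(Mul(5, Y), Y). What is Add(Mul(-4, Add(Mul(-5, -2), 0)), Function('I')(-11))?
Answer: -106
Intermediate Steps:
Function('I')(Y) = Mul(6, Y)
Add(Mul(-4, Add(Mul(-5, -2), 0)), Function('I')(-11)) = Add(Mul(-4, Add(Mul(-5, -2), 0)), Mul(6, -11)) = Add(Mul(-4, Add(10, 0)), -66) = Add(Mul(-4, 10), -66) = Add(-40, -66) = -106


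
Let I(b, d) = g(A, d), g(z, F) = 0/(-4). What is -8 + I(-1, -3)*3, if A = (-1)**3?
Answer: -8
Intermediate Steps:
A = -1
g(z, F) = 0 (g(z, F) = 0*(-1/4) = 0)
I(b, d) = 0
-8 + I(-1, -3)*3 = -8 + 0*3 = -8 + 0 = -8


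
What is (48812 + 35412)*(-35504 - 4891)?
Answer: -3402228480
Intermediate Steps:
(48812 + 35412)*(-35504 - 4891) = 84224*(-40395) = -3402228480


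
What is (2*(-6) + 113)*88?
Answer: 8888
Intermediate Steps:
(2*(-6) + 113)*88 = (-12 + 113)*88 = 101*88 = 8888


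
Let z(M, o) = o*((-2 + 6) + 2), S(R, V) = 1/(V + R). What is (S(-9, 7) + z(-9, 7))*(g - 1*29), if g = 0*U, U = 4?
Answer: -2407/2 ≈ -1203.5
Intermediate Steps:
S(R, V) = 1/(R + V)
g = 0 (g = 0*4 = 0)
z(M, o) = 6*o (z(M, o) = o*(4 + 2) = o*6 = 6*o)
(S(-9, 7) + z(-9, 7))*(g - 1*29) = (1/(-9 + 7) + 6*7)*(0 - 1*29) = (1/(-2) + 42)*(0 - 29) = (-½ + 42)*(-29) = (83/2)*(-29) = -2407/2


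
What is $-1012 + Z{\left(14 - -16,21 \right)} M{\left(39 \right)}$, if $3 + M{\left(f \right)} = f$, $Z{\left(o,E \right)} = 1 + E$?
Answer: $-220$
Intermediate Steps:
$M{\left(f \right)} = -3 + f$
$-1012 + Z{\left(14 - -16,21 \right)} M{\left(39 \right)} = -1012 + \left(1 + 21\right) \left(-3 + 39\right) = -1012 + 22 \cdot 36 = -1012 + 792 = -220$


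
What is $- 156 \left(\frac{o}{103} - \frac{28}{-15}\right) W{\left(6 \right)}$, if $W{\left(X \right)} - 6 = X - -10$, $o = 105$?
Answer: $- \frac{5101096}{515} \approx -9905.0$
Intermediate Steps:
$W{\left(X \right)} = 16 + X$ ($W{\left(X \right)} = 6 + \left(X - -10\right) = 6 + \left(X + 10\right) = 6 + \left(10 + X\right) = 16 + X$)
$- 156 \left(\frac{o}{103} - \frac{28}{-15}\right) W{\left(6 \right)} = - 156 \left(\frac{105}{103} - \frac{28}{-15}\right) \left(16 + 6\right) = - 156 \left(105 \cdot \frac{1}{103} - - \frac{28}{15}\right) 22 = - 156 \left(\frac{105}{103} + \frac{28}{15}\right) 22 = \left(-156\right) \frac{4459}{1545} \cdot 22 = \left(- \frac{231868}{515}\right) 22 = - \frac{5101096}{515}$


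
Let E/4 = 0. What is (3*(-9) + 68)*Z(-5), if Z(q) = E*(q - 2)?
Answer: 0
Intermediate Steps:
E = 0 (E = 4*0 = 0)
Z(q) = 0 (Z(q) = 0*(q - 2) = 0*(-2 + q) = 0)
(3*(-9) + 68)*Z(-5) = (3*(-9) + 68)*0 = (-27 + 68)*0 = 41*0 = 0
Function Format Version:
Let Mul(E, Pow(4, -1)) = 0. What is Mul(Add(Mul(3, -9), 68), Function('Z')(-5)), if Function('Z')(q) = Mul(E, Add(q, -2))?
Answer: 0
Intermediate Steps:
E = 0 (E = Mul(4, 0) = 0)
Function('Z')(q) = 0 (Function('Z')(q) = Mul(0, Add(q, -2)) = Mul(0, Add(-2, q)) = 0)
Mul(Add(Mul(3, -9), 68), Function('Z')(-5)) = Mul(Add(Mul(3, -9), 68), 0) = Mul(Add(-27, 68), 0) = Mul(41, 0) = 0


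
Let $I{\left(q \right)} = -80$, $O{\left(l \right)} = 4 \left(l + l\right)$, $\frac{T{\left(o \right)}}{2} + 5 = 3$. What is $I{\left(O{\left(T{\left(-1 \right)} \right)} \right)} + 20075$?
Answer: $19995$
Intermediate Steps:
$T{\left(o \right)} = -4$ ($T{\left(o \right)} = -10 + 2 \cdot 3 = -10 + 6 = -4$)
$O{\left(l \right)} = 8 l$ ($O{\left(l \right)} = 4 \cdot 2 l = 8 l$)
$I{\left(O{\left(T{\left(-1 \right)} \right)} \right)} + 20075 = -80 + 20075 = 19995$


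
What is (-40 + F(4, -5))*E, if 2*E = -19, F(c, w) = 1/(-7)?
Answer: 5339/14 ≈ 381.36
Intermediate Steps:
F(c, w) = -⅐ (F(c, w) = 1*(-⅐) = -⅐)
E = -19/2 (E = (½)*(-19) = -19/2 ≈ -9.5000)
(-40 + F(4, -5))*E = (-40 - ⅐)*(-19/2) = -281/7*(-19/2) = 5339/14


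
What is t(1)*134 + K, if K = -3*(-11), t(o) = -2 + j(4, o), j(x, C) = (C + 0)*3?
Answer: 167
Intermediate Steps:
j(x, C) = 3*C (j(x, C) = C*3 = 3*C)
t(o) = -2 + 3*o
K = 33
t(1)*134 + K = (-2 + 3*1)*134 + 33 = (-2 + 3)*134 + 33 = 1*134 + 33 = 134 + 33 = 167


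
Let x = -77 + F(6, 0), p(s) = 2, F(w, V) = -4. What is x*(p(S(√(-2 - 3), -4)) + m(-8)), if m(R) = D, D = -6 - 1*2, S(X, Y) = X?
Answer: 486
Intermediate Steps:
D = -8 (D = -6 - 2 = -8)
m(R) = -8
x = -81 (x = -77 - 4 = -81)
x*(p(S(√(-2 - 3), -4)) + m(-8)) = -81*(2 - 8) = -81*(-6) = 486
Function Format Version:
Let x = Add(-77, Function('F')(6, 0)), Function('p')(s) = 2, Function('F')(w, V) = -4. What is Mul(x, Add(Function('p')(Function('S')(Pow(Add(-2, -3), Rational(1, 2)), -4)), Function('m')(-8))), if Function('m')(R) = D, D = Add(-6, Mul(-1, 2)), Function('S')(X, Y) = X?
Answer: 486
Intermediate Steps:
D = -8 (D = Add(-6, -2) = -8)
Function('m')(R) = -8
x = -81 (x = Add(-77, -4) = -81)
Mul(x, Add(Function('p')(Function('S')(Pow(Add(-2, -3), Rational(1, 2)), -4)), Function('m')(-8))) = Mul(-81, Add(2, -8)) = Mul(-81, -6) = 486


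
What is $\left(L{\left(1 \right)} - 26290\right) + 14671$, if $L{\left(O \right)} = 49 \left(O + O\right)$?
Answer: $-11521$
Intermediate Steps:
$L{\left(O \right)} = 98 O$ ($L{\left(O \right)} = 49 \cdot 2 O = 98 O$)
$\left(L{\left(1 \right)} - 26290\right) + 14671 = \left(98 \cdot 1 - 26290\right) + 14671 = \left(98 - 26290\right) + 14671 = -26192 + 14671 = -11521$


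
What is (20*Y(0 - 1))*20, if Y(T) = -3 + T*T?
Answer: -800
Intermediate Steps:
Y(T) = -3 + T²
(20*Y(0 - 1))*20 = (20*(-3 + (0 - 1)²))*20 = (20*(-3 + (-1)²))*20 = (20*(-3 + 1))*20 = (20*(-2))*20 = -40*20 = -800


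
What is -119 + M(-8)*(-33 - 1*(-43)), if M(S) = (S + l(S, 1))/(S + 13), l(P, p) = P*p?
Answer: -151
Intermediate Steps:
M(S) = 2*S/(13 + S) (M(S) = (S + S*1)/(S + 13) = (S + S)/(13 + S) = (2*S)/(13 + S) = 2*S/(13 + S))
-119 + M(-8)*(-33 - 1*(-43)) = -119 + (2*(-8)/(13 - 8))*(-33 - 1*(-43)) = -119 + (2*(-8)/5)*(-33 + 43) = -119 + (2*(-8)*(⅕))*10 = -119 - 16/5*10 = -119 - 32 = -151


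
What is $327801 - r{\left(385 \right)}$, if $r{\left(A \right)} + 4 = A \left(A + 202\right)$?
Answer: $101810$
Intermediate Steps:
$r{\left(A \right)} = -4 + A \left(202 + A\right)$ ($r{\left(A \right)} = -4 + A \left(A + 202\right) = -4 + A \left(202 + A\right)$)
$327801 - r{\left(385 \right)} = 327801 - \left(-4 + 385^{2} + 202 \cdot 385\right) = 327801 - \left(-4 + 148225 + 77770\right) = 327801 - 225991 = 101810$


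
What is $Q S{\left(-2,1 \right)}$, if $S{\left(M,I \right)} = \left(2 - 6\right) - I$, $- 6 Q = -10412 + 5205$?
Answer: $- \frac{26035}{6} \approx -4339.2$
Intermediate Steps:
$Q = \frac{5207}{6}$ ($Q = - \frac{-10412 + 5205}{6} = \left(- \frac{1}{6}\right) \left(-5207\right) = \frac{5207}{6} \approx 867.83$)
$S{\left(M,I \right)} = -4 - I$ ($S{\left(M,I \right)} = \left(2 - 6\right) - I = -4 - I$)
$Q S{\left(-2,1 \right)} = \frac{5207 \left(-4 - 1\right)}{6} = \frac{5207}{6} \left(-5\right) = - \frac{26035}{6}$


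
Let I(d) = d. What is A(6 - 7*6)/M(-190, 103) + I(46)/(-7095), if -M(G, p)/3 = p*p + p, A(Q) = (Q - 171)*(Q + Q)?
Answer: -4467589/9500205 ≈ -0.47026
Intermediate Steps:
A(Q) = 2*Q*(-171 + Q) (A(Q) = (-171 + Q)*(2*Q) = 2*Q*(-171 + Q))
M(G, p) = -3*p - 3*p**2 (M(G, p) = -3*(p*p + p) = -3*(p**2 + p) = -3*(p + p**2) = -3*p - 3*p**2)
A(6 - 7*6)/M(-190, 103) + I(46)/(-7095) = (2*(6 - 7*6)*(-171 + (6 - 7*6)))/((-3*103*(1 + 103))) + 46/(-7095) = (2*(6 - 42)*(-171 + (6 - 42)))/((-3*103*104)) + 46*(-1/7095) = (2*(-36)*(-171 - 36))/(-32136) - 46/7095 = (2*(-36)*(-207))*(-1/32136) - 46/7095 = 14904*(-1/32136) - 46/7095 = -621/1339 - 46/7095 = -4467589/9500205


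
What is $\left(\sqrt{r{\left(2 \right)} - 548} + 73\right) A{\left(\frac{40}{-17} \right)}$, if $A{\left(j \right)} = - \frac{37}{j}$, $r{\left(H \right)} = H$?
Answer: $\frac{45917}{40} + \frac{629 i \sqrt{546}}{40} \approx 1147.9 + 367.44 i$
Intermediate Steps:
$\left(\sqrt{r{\left(2 \right)} - 548} + 73\right) A{\left(\frac{40}{-17} \right)} = \left(\sqrt{2 - 548} + 73\right) \left(- \frac{37}{40 \frac{1}{-17}}\right) = \left(\sqrt{-546} + 73\right) \left(- \frac{37}{40 \left(- \frac{1}{17}\right)}\right) = \left(i \sqrt{546} + 73\right) \left(- \frac{37}{- \frac{40}{17}}\right) = \left(73 + i \sqrt{546}\right) \left(\left(-37\right) \left(- \frac{17}{40}\right)\right) = \left(73 + i \sqrt{546}\right) \frac{629}{40} = \frac{45917}{40} + \frac{629 i \sqrt{546}}{40}$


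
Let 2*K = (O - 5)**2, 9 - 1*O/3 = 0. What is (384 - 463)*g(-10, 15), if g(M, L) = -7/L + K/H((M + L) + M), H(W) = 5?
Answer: -56801/15 ≈ -3786.7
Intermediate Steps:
O = 27 (O = 27 - 3*0 = 27 + 0 = 27)
K = 242 (K = (27 - 5)**2/2 = (1/2)*22**2 = (1/2)*484 = 242)
g(M, L) = 242/5 - 7/L (g(M, L) = -7/L + 242/5 = 242/5 - 7/L)
(384 - 463)*g(-10, 15) = (384 - 463)*(242/5 - 7/15) = -79*(242/5 - 7*1/15) = -79*(242/5 - 7/15) = -79*719/15 = -56801/15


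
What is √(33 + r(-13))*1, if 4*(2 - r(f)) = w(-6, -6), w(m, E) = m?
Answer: √146/2 ≈ 6.0415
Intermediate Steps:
r(f) = 7/2 (r(f) = 2 - ¼*(-6) = 2 + 3/2 = 7/2)
√(33 + r(-13))*1 = √(33 + 7/2)*1 = √(73/2)*1 = (√146/2)*1 = √146/2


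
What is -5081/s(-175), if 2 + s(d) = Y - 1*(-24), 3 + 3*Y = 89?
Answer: -15243/152 ≈ -100.28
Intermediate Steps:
Y = 86/3 (Y = -1 + (⅓)*89 = -1 + 89/3 = 86/3 ≈ 28.667)
s(d) = 152/3 (s(d) = -2 + (86/3 - 1*(-24)) = -2 + (86/3 + 24) = -2 + 158/3 = 152/3)
-5081/s(-175) = -5081/152/3 = -5081*3/152 = -15243/152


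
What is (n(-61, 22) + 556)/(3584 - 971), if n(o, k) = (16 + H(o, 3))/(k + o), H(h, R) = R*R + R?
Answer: 21656/101907 ≈ 0.21251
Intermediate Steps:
H(h, R) = R + R**2 (H(h, R) = R**2 + R = R + R**2)
n(o, k) = 28/(k + o) (n(o, k) = (16 + 3*(1 + 3))/(k + o) = (16 + 3*4)/(k + o) = (16 + 12)/(k + o) = 28/(k + o))
(n(-61, 22) + 556)/(3584 - 971) = (28/(22 - 61) + 556)/(3584 - 971) = (28/(-39) + 556)/2613 = (28*(-1/39) + 556)*(1/2613) = (-28/39 + 556)*(1/2613) = (21656/39)*(1/2613) = 21656/101907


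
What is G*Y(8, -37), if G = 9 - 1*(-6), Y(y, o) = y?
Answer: 120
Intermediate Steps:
G = 15 (G = 9 + 6 = 15)
G*Y(8, -37) = 15*8 = 120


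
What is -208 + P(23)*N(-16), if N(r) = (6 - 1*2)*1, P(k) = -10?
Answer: -248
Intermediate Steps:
N(r) = 4 (N(r) = (6 - 2)*1 = 4*1 = 4)
-208 + P(23)*N(-16) = -208 - 10*4 = -208 - 40 = -248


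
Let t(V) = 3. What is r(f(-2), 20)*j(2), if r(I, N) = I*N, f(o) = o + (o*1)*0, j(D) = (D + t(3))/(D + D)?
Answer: -50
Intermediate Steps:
j(D) = (3 + D)/(2*D) (j(D) = (D + 3)/(D + D) = (3 + D)/((2*D)) = (3 + D)*(1/(2*D)) = (3 + D)/(2*D))
f(o) = o (f(o) = o + o*0 = o + 0 = o)
r(f(-2), 20)*j(2) = (-2*20)*((½)*(3 + 2)/2) = -20*5/2 = -40*5/4 = -50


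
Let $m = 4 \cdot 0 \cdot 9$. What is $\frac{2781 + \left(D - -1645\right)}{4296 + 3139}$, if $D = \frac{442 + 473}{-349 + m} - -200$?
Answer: $\frac{1613559}{2594815} \approx 0.62184$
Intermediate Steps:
$m = 0$ ($m = 0 \cdot 9 = 0$)
$D = \frac{68885}{349}$ ($D = \frac{442 + 473}{-349 + 0} - -200 = \frac{915}{-349} + 200 = 915 \left(- \frac{1}{349}\right) + 200 = - \frac{915}{349} + 200 = \frac{68885}{349} \approx 197.38$)
$\frac{2781 + \left(D - -1645\right)}{4296 + 3139} = \frac{2781 + \left(\frac{68885}{349} - -1645\right)}{4296 + 3139} = \frac{2781 + \left(\frac{68885}{349} + 1645\right)}{7435} = \left(2781 + \frac{642990}{349}\right) \frac{1}{7435} = \frac{1613559}{349} \cdot \frac{1}{7435} = \frac{1613559}{2594815}$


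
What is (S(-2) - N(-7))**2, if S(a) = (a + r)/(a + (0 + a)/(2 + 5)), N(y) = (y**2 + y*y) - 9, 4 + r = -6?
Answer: 112225/16 ≈ 7014.1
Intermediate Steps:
r = -10 (r = -4 - 6 = -10)
N(y) = -9 + 2*y**2 (N(y) = (y**2 + y**2) - 9 = 2*y**2 - 9 = -9 + 2*y**2)
S(a) = 7*(-10 + a)/(8*a) (S(a) = (a - 10)/(a + (0 + a)/(2 + 5)) = (-10 + a)/(a + a/7) = (-10 + a)/((8*a/7)) = (-10 + a)*(7/(8*a)) = 7*(-10 + a)/(8*a))
(S(-2) - N(-7))**2 = ((7/8)*(-10 - 2)/(-2) - (-9 + 2*(-7)**2))**2 = ((7/8)*(-1/2)*(-12) - (-9 + 2*49))**2 = (21/4 - (-9 + 98))**2 = (21/4 - 1*89)**2 = (21/4 - 89)**2 = (-335/4)**2 = 112225/16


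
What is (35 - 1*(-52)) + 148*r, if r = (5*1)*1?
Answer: 827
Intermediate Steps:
r = 5 (r = 5*1 = 5)
(35 - 1*(-52)) + 148*r = (35 - 1*(-52)) + 148*5 = (35 + 52) + 740 = 87 + 740 = 827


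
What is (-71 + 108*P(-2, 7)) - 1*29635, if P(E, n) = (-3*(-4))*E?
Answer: -32298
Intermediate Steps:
P(E, n) = 12*E
(-71 + 108*P(-2, 7)) - 1*29635 = (-71 + 108*(12*(-2))) - 1*29635 = (-71 + 108*(-24)) - 29635 = (-71 - 2592) - 29635 = -2663 - 29635 = -32298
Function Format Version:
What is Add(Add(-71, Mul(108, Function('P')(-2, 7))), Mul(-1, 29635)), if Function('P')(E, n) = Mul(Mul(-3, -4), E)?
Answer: -32298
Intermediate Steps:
Function('P')(E, n) = Mul(12, E)
Add(Add(-71, Mul(108, Function('P')(-2, 7))), Mul(-1, 29635)) = Add(Add(-71, Mul(108, Mul(12, -2))), Mul(-1, 29635)) = Add(Add(-71, Mul(108, -24)), -29635) = Add(Add(-71, -2592), -29635) = Add(-2663, -29635) = -32298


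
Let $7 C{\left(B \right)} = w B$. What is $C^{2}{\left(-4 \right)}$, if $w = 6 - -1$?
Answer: $16$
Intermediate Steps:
$w = 7$ ($w = 6 + 1 = 7$)
$C{\left(B \right)} = B$ ($C{\left(B \right)} = \frac{7 B}{7} = B$)
$C^{2}{\left(-4 \right)} = \left(-4\right)^{2} = 16$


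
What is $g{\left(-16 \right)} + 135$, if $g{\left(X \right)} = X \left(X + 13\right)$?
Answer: $183$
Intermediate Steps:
$g{\left(X \right)} = X \left(13 + X\right)$
$g{\left(-16 \right)} + 135 = - 16 \left(13 - 16\right) + 135 = \left(-16\right) \left(-3\right) + 135 = 48 + 135 = 183$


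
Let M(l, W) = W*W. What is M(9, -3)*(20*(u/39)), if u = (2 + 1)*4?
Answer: 720/13 ≈ 55.385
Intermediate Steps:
u = 12 (u = 3*4 = 12)
M(l, W) = W**2
M(9, -3)*(20*(u/39)) = (-3)**2*(20*(12/39)) = 9*(20*(12*(1/39))) = 9*(20*(4/13)) = 9*(80/13) = 720/13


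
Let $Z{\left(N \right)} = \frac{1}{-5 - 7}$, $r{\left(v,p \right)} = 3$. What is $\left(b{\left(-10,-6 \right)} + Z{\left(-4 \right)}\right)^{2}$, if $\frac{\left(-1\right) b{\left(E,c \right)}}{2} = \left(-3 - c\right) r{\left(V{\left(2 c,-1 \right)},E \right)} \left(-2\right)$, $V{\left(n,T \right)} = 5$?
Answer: $\frac{185761}{144} \approx 1290.0$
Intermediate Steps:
$b{\left(E,c \right)} = -36 - 12 c$ ($b{\left(E,c \right)} = - 2 \left(-3 - c\right) 3 \left(-2\right) = - 2 \left(-9 - 3 c\right) \left(-2\right) = - 2 \left(18 + 6 c\right) = -36 - 12 c$)
$Z{\left(N \right)} = - \frac{1}{12}$ ($Z{\left(N \right)} = \frac{1}{-12} = - \frac{1}{12}$)
$\left(b{\left(-10,-6 \right)} + Z{\left(-4 \right)}\right)^{2} = \left(\left(-36 - -72\right) - \frac{1}{12}\right)^{2} = \left(\left(-36 + 72\right) - \frac{1}{12}\right)^{2} = \left(36 - \frac{1}{12}\right)^{2} = \left(\frac{431}{12}\right)^{2} = \frac{185761}{144}$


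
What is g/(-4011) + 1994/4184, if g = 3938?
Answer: -4239329/8391012 ≈ -0.50522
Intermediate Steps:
g/(-4011) + 1994/4184 = 3938/(-4011) + 1994/4184 = 3938*(-1/4011) + 1994*(1/4184) = -3938/4011 + 997/2092 = -4239329/8391012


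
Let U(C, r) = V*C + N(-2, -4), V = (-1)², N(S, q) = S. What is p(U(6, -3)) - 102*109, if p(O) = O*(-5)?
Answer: -11138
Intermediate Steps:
V = 1
U(C, r) = -2 + C (U(C, r) = 1*C - 2 = C - 2 = -2 + C)
p(O) = -5*O
p(U(6, -3)) - 102*109 = -5*(-2 + 6) - 102*109 = -5*4 - 11118 = -20 - 11118 = -11138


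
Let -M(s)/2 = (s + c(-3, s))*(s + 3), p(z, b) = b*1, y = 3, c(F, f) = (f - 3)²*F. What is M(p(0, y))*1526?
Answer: -54936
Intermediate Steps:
c(F, f) = F*(-3 + f)² (c(F, f) = (-3 + f)²*F = F*(-3 + f)²)
p(z, b) = b
M(s) = -2*(3 + s)*(s - 3*(-3 + s)²) (M(s) = -2*(s - 3*(-3 + s)²)*(s + 3) = -2*(s - 3*(-3 + s)²)*(3 + s) = -2*(3 + s)*(s - 3*(-3 + s)²))
M(p(0, y))*1526 = (162 - 60*3 - 20*3² + 6*3³)*1526 = (162 - 180 - 20*9 + 6*27)*1526 = (162 - 180 - 180 + 162)*1526 = -36*1526 = -54936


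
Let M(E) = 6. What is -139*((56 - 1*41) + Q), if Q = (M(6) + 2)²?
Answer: -10981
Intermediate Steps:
Q = 64 (Q = (6 + 2)² = 8² = 64)
-139*((56 - 1*41) + Q) = -139*((56 - 1*41) + 64) = -139*((56 - 41) + 64) = -139*(15 + 64) = -139*79 = -10981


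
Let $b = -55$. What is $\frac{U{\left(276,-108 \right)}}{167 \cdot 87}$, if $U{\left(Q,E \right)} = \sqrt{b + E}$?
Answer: $\frac{i \sqrt{163}}{14529} \approx 0.00087874 i$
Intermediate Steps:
$U{\left(Q,E \right)} = \sqrt{-55 + E}$
$\frac{U{\left(276,-108 \right)}}{167 \cdot 87} = \frac{\sqrt{-55 - 108}}{167 \cdot 87} = \frac{\sqrt{-163}}{14529} = i \sqrt{163} \cdot \frac{1}{14529} = \frac{i \sqrt{163}}{14529}$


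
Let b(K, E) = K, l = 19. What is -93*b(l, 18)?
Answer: -1767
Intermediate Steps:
-93*b(l, 18) = -93*19 = -1767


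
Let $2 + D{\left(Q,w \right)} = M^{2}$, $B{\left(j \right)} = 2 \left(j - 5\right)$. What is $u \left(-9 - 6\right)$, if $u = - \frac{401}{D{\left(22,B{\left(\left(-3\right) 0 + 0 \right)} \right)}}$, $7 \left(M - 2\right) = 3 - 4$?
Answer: $\frac{294735}{71} \approx 4151.2$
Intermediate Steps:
$M = \frac{13}{7}$ ($M = 2 + \frac{3 - 4}{7} = 2 + \frac{1}{7} \left(-1\right) = 2 - \frac{1}{7} = \frac{13}{7} \approx 1.8571$)
$B{\left(j \right)} = -10 + 2 j$ ($B{\left(j \right)} = 2 \left(-5 + j\right) = -10 + 2 j$)
$D{\left(Q,w \right)} = \frac{71}{49}$ ($D{\left(Q,w \right)} = -2 + \left(\frac{13}{7}\right)^{2} = -2 + \frac{169}{49} = \frac{71}{49}$)
$u = - \frac{19649}{71}$ ($u = - \frac{401}{\frac{71}{49}} = \left(-401\right) \frac{49}{71} = - \frac{19649}{71} \approx -276.75$)
$u \left(-9 - 6\right) = - \frac{19649 \left(-9 - 6\right)}{71} = \left(- \frac{19649}{71}\right) \left(-15\right) = \frac{294735}{71}$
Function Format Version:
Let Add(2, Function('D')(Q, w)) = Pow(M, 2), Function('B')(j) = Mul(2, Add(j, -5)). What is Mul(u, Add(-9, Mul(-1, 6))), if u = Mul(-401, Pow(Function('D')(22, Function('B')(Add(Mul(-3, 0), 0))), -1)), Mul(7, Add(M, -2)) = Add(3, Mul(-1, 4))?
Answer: Rational(294735, 71) ≈ 4151.2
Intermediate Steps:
M = Rational(13, 7) (M = Add(2, Mul(Rational(1, 7), Add(3, Mul(-1, 4)))) = Add(2, Mul(Rational(1, 7), Add(3, -4))) = Add(2, Mul(Rational(1, 7), -1)) = Add(2, Rational(-1, 7)) = Rational(13, 7) ≈ 1.8571)
Function('B')(j) = Add(-10, Mul(2, j)) (Function('B')(j) = Mul(2, Add(-5, j)) = Add(-10, Mul(2, j)))
Function('D')(Q, w) = Rational(71, 49) (Function('D')(Q, w) = Add(-2, Pow(Rational(13, 7), 2)) = Add(-2, Rational(169, 49)) = Rational(71, 49))
u = Rational(-19649, 71) (u = Mul(-401, Pow(Rational(71, 49), -1)) = Mul(-401, Rational(49, 71)) = Rational(-19649, 71) ≈ -276.75)
Mul(u, Add(-9, Mul(-1, 6))) = Mul(Rational(-19649, 71), Add(-9, Mul(-1, 6))) = Mul(Rational(-19649, 71), Add(-9, -6)) = Mul(Rational(-19649, 71), -15) = Rational(294735, 71)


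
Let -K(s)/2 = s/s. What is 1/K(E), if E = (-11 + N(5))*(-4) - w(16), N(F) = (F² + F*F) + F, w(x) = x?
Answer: -½ ≈ -0.50000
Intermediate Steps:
N(F) = F + 2*F² (N(F) = (F² + F²) + F = 2*F² + F = F + 2*F²)
E = -192 (E = (-11 + 5*(1 + 2*5))*(-4) - 1*16 = (-11 + 5*(1 + 10))*(-4) - 16 = (-11 + 5*11)*(-4) - 16 = (-11 + 55)*(-4) - 16 = 44*(-4) - 16 = -176 - 16 = -192)
K(s) = -2 (K(s) = -2*s/s = -2*1 = -2)
1/K(E) = 1/(-2) = -½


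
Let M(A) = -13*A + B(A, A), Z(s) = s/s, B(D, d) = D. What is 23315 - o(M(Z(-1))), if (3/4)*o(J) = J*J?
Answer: 23123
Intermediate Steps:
Z(s) = 1
M(A) = -12*A (M(A) = -13*A + A = -12*A)
o(J) = 4*J²/3 (o(J) = 4*(J*J)/3 = 4*J²/3)
23315 - o(M(Z(-1))) = 23315 - 4*(-12*1)²/3 = 23315 - 4*(-12)²/3 = 23315 - 4*144/3 = 23315 - 1*192 = 23315 - 192 = 23123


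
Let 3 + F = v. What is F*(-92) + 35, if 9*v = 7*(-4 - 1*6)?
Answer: 9239/9 ≈ 1026.6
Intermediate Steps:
v = -70/9 (v = (7*(-4 - 1*6))/9 = (7*(-4 - 6))/9 = (7*(-10))/9 = (⅑)*(-70) = -70/9 ≈ -7.7778)
F = -97/9 (F = -3 - 70/9 = -97/9 ≈ -10.778)
F*(-92) + 35 = -97/9*(-92) + 35 = 8924/9 + 35 = 9239/9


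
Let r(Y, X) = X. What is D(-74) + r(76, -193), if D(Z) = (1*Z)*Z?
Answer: 5283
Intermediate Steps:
D(Z) = Z² (D(Z) = Z*Z = Z²)
D(-74) + r(76, -193) = (-74)² - 193 = 5476 - 193 = 5283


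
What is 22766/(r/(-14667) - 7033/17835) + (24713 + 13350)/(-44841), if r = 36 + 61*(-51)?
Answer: -44506984113029498/361047669771 ≈ -1.2327e+5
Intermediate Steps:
r = -3075 (r = 36 - 3111 = -3075)
22766/(r/(-14667) - 7033/17835) + (24713 + 13350)/(-44841) = 22766/(-3075/(-14667) - 7033/17835) + (24713 + 13350)/(-44841) = 22766/(-3075*(-1/14667) - 7033*1/17835) + 38063*(-1/44841) = 22766/(1025/4889 - 7033/17835) - 38063/44841 = 22766/(-16103462/87195315) - 38063/44841 = 22766*(-87195315/16103462) - 38063/44841 = -992544270645/8051731 - 38063/44841 = -44506984113029498/361047669771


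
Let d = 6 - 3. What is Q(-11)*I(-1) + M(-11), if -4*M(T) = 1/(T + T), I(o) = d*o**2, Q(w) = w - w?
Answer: 1/88 ≈ 0.011364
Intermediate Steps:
d = 3
Q(w) = 0
I(o) = 3*o**2
M(T) = -1/(8*T) (M(T) = -1/(4*(T + T)) = -1/(2*T)/4 = -1/(8*T))
Q(-11)*I(-1) + M(-11) = 0*(3*(-1)**2) - 1/8/(-11) = 0*(3*1) - 1/8*(-1/11) = 0*3 + 1/88 = 0 + 1/88 = 1/88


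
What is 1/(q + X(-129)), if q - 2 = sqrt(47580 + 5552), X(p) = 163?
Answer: -165/25907 + 2*sqrt(13283)/25907 ≈ 0.0025284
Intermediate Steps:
q = 2 + 2*sqrt(13283) (q = 2 + sqrt(47580 + 5552) = 2 + sqrt(53132) = 2 + 2*sqrt(13283) ≈ 232.50)
1/(q + X(-129)) = 1/((2 + 2*sqrt(13283)) + 163) = 1/(165 + 2*sqrt(13283))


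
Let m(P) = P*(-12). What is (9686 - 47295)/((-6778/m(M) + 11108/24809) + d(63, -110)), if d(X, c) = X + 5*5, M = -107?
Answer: -599012759202/1324662899 ≈ -452.20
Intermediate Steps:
m(P) = -12*P
d(X, c) = 25 + X (d(X, c) = X + 25 = 25 + X)
(9686 - 47295)/((-6778/m(M) + 11108/24809) + d(63, -110)) = (9686 - 47295)/((-6778/((-12*(-107))) + 11108/24809) + (25 + 63)) = -37609/((-6778/1284 + 11108*(1/24809)) + 88) = -37609/((-6778*1/1284 + 11108/24809) + 88) = -37609/((-3389/642 + 11108/24809) + 88) = -37609/(-76946365/15927378 + 88) = -37609/1324662899/15927378 = -37609*15927378/1324662899 = -599012759202/1324662899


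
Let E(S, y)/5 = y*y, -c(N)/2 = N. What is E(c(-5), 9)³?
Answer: 66430125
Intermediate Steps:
c(N) = -2*N
E(S, y) = 5*y² (E(S, y) = 5*(y*y) = 5*y²)
E(c(-5), 9)³ = (5*9²)³ = (5*81)³ = 405³ = 66430125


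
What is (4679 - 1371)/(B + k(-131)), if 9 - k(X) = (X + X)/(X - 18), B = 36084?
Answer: 492892/5377595 ≈ 0.091657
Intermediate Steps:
k(X) = 9 - 2*X/(-18 + X) (k(X) = 9 - (X + X)/(X - 18) = 9 - 2*X/(-18 + X))
(4679 - 1371)/(B + k(-131)) = (4679 - 1371)/(36084 + (-162 + 7*(-131))/(-18 - 131)) = 3308/(36084 + (-162 - 917)/(-149)) = 3308/(36084 - 1/149*(-1079)) = 3308/(36084 + 1079/149) = 3308/(5377595/149) = 3308*(149/5377595) = 492892/5377595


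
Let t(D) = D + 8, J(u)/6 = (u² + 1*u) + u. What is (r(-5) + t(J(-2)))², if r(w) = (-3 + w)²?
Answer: 5184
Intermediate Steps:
J(u) = 6*u² + 12*u (J(u) = 6*((u² + 1*u) + u) = 6*((u² + u) + u) = 6*((u + u²) + u) = 6*(u² + 2*u) = 6*u² + 12*u)
t(D) = 8 + D
(r(-5) + t(J(-2)))² = ((-3 - 5)² + (8 + 6*(-2)*(2 - 2)))² = ((-8)² + (8 + 6*(-2)*0))² = (64 + (8 + 0))² = (64 + 8)² = 72² = 5184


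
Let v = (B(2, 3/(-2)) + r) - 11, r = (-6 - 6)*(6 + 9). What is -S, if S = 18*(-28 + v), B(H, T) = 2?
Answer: 3906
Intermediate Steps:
r = -180 (r = -12*15 = -180)
v = -189 (v = (2 - 180) - 11 = -178 - 11 = -189)
S = -3906 (S = 18*(-28 - 189) = 18*(-217) = -3906)
-S = -1*(-3906) = 3906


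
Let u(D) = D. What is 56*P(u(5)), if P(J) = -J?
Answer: -280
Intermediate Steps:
56*P(u(5)) = 56*(-1*5) = 56*(-5) = -280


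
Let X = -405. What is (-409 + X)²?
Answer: 662596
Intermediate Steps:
(-409 + X)² = (-409 - 405)² = (-814)² = 662596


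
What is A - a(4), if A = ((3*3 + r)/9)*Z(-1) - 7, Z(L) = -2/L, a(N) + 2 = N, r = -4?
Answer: -71/9 ≈ -7.8889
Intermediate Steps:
a(N) = -2 + N
A = -53/9 (A = ((3*3 - 4)/9)*(-2/(-1)) - 7 = ((9 - 4)*(⅑))*(-2*(-1)) - 7 = (5*(⅑))*2 - 7 = (5/9)*2 - 7 = 10/9 - 7 = -53/9 ≈ -5.8889)
A - a(4) = -53/9 - (-2 + 4) = -53/9 - 1*2 = -53/9 - 2 = -71/9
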